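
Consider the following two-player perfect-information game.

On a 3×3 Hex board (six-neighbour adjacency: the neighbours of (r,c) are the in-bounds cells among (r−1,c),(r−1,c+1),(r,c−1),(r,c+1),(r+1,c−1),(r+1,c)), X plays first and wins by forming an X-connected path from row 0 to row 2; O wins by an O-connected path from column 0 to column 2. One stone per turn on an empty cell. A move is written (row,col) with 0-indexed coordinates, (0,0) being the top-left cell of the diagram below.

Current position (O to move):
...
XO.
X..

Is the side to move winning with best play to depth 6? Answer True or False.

O winning at [.../XO./X..]: False

[.../XO./X..] O move#1: (0,0):-1/O../XO./X..*, (0,1):-1/.O./XO./X.., (0,2):-1/..O/XO./X.., (1,2):-1/.../XOO/X.., (2,1):-1/.../XO./XO., (2,2):-1/.../XO./X.O
[O../XO./X..] X move#2: (0,1):+1/OX./XO./X..*, (0,2):+1/O.X/XO./X.., (1,2):+1/O../XOX/X.., (2,1):-1/O../XO./XX., (2,2):-1/O../XO./X.X
[OX./XO./X..] end (terminal -1, O#3); searched .../XO./X.. to 6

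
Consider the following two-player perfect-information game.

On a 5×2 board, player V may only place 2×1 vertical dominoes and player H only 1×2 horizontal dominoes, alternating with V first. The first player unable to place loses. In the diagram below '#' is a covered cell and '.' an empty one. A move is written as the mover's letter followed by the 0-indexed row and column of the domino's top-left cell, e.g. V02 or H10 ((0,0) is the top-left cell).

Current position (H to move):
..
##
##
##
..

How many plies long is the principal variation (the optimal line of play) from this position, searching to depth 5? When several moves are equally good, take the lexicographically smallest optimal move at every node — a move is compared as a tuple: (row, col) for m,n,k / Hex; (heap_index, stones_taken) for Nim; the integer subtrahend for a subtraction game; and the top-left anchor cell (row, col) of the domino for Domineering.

ply 1, H at ../##/##/##/.. | H00=+1→##/##/##/##/..*; H40=+1→../##/##/##/##
ply 2: ##/##/##/##/.. is terminal -1 (V); from ../##/##/##/.. depth 5

PV length from [../##/##/##/..]: 1 ply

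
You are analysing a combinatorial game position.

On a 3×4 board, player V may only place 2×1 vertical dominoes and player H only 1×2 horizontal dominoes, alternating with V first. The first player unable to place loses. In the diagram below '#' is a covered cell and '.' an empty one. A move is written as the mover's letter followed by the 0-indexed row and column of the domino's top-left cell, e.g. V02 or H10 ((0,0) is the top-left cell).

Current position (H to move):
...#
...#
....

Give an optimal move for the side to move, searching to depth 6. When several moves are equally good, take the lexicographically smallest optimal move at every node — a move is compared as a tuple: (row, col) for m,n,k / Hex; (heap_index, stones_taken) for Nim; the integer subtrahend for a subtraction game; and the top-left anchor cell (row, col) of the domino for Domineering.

p1 H@[...#/...#/....]: H00[##.#/...#/....]-1 H01[.###/...#/....]-1 H10[...#/##.#/....]+1* H11[...#/.###/....]+1 H20[...#/...#/##..]-1 H21[...#/...#/.##.]-1 H22[...#/...#/..##]-1
p2 V@[...#/##.#/....]: V02[..##/####/....]-1* V12[...#/####/..#.]-1
p3 H@[..##/####/....]: H00[####/####/....]+1* H20[..##/####/##..]+1 H21[..##/####/.##.]+1 H22[..##/####/..##]+1
p4 V@[####/####/....] terminal -1; root [...#/...#/....] d6

H's best at [...#/...#/....]: H10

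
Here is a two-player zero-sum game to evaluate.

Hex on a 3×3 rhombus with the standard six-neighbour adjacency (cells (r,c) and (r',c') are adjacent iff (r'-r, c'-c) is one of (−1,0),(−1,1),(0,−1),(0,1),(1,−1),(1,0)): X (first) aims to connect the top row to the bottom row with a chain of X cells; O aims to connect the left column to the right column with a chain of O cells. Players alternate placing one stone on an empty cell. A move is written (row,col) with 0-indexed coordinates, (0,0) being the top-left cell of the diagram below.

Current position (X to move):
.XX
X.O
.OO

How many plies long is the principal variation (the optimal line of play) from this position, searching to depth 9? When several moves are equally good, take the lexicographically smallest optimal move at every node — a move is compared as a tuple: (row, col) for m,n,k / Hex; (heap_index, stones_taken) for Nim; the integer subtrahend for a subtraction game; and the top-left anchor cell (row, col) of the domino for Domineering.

p1 X@[.XX/X.O/.OO]: (0,0)[XXX/X.O/.OO]-1 (1,1)[.XX/XXO/.OO]-1 (2,0)[.XX/X.O/XOO]+1*
p2 O@[.XX/X.O/XOO] terminal -1; root [.XX/X.O/.OO] d9

PV length from [.XX/X.O/.OO]: 1 ply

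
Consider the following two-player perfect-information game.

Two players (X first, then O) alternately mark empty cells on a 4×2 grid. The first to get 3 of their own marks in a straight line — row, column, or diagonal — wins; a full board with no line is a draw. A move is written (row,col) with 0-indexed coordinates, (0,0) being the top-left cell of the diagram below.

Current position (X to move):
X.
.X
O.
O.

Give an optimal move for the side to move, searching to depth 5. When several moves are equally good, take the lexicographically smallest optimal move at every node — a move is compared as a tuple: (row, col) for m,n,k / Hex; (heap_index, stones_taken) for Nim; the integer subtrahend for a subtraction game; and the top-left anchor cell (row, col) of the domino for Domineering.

[X./.X/O./O.] X move#1: (0,1):-1/XX/.X/O./O., (1,0):+0/X./XX/O./O.*, (2,1):-1/X./.X/OX/O., (3,1):-1/X./.X/O./OX
[X./XX/O./O.] O move#2: (0,1):+0/XO/XX/O./O.*, (2,1):+0/X./XX/OO/O., (3,1):+0/X./XX/O./OO
[XO/XX/O./O.] X move#3: (2,1):+0/XO/XX/OX/O.*, (3,1):+0/XO/XX/O./OX
[XO/XX/OX/O.] O move#4: (3,1):+0/XO/XX/OX/OO*
[XO/XX/OX/OO] end (terminal +0, X#5); searched X./.X/O./O. to 5

X's best at [X./.X/O./O.]: (1,0)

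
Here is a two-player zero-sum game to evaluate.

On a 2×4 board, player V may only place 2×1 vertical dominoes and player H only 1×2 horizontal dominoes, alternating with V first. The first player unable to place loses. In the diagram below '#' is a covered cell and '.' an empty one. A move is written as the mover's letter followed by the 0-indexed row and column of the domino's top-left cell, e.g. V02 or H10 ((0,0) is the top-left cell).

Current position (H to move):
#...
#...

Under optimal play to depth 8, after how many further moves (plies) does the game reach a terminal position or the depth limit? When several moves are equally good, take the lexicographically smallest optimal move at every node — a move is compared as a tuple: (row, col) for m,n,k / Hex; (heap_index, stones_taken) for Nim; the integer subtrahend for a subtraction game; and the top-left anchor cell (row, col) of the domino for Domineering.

PV length from [#.../#...]: 3 plies

ply 1, H at #.../#... | H01=+1→###./#...*; H02=+1→#.##/#...; H11=+1→#.../###.; H12=+1→#.../#.##
ply 2, V at ###./#... | V03=-1→####/#..#*
ply 3, H at ####/#..# | H11=+1→####/####*
ply 4: ####/#### is terminal -1 (V); from #.../#... depth 8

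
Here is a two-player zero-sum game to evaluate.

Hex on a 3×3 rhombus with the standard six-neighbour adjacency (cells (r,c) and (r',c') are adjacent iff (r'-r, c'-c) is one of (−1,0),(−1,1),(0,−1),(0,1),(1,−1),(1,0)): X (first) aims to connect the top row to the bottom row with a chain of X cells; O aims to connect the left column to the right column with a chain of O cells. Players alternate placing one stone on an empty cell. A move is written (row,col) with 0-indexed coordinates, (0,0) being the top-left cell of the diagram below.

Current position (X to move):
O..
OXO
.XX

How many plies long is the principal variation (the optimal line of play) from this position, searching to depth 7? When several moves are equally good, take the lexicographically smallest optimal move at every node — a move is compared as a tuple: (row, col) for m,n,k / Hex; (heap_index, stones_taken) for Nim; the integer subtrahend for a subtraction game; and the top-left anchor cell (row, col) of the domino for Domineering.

ply 1, X at O../OXO/.XX | (0,1)=+1→OX./OXO/.XX*; (0,2)=+1→O.X/OXO/.XX; (2,0)=+1→O../OXO/XXX
ply 2: OX./OXO/.XX is terminal -1 (O); from O../OXO/.XX depth 7

PV length from [O../OXO/.XX]: 1 ply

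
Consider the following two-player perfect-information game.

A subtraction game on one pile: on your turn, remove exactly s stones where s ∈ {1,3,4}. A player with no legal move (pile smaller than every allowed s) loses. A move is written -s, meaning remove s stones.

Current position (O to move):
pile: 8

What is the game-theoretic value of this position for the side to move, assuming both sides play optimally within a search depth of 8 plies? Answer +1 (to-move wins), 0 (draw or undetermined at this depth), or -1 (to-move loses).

p1 O@[8]: -1[7]+1* -3[5]-1 -4[4]-1
p2 X@[7]: -1[6]-1* -3[4]-1 -4[3]-1
p3 O@[6]: -1[5]-1 -3[3]-1 -4[2]+1*
p4 X@[2]: -1[1]-1*
p5 O@[1]: -1[0]+1*
p6 X@[0] terminal -1; root [8] d8

value(8, O) = +1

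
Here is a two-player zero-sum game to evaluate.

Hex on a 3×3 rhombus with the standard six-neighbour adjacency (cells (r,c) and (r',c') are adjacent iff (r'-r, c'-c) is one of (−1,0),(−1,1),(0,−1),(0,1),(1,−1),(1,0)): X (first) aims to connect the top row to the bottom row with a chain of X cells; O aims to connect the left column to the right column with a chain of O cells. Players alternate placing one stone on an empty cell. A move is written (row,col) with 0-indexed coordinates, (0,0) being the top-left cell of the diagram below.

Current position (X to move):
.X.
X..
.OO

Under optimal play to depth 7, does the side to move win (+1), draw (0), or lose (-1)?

value(.X./X../.OO, X) = +1

ply 1, X at .X./X../.OO | (0,0)=-1→XX./X../.OO; (0,2)=-1→.XX/X../.OO; (1,1)=-1→.X./XX./.OO; (1,2)=-1→.X./X.X/.OO; (2,0)=+1→.X./X../XOO*
ply 2: .X./X../XOO is terminal -1 (O); from .X./X../.OO depth 7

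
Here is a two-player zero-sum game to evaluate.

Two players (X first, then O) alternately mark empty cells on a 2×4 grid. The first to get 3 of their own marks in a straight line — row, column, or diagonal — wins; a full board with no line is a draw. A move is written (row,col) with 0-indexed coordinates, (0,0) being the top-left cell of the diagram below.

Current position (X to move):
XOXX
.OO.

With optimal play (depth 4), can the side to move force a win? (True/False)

X winning at [XOXX/.OO.]: False

p1 X@[XOXX/.OO.]: (1,0)[XOXX/XOO.]-1* (1,3)[XOXX/.OOX]-1
p2 O@[XOXX/XOO.]: (1,3)[XOXX/XOOO]+1*
p3 X@[XOXX/XOOO] terminal -1; root [XOXX/.OO.] d4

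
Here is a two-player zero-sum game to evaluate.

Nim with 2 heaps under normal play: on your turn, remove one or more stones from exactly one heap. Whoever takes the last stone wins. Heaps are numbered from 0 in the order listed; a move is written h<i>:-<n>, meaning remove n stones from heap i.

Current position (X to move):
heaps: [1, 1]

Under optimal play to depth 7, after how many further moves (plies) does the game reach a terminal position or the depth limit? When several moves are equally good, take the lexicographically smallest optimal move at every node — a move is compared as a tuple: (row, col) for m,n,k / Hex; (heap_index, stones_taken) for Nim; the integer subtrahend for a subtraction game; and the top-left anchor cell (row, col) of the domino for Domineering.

p1 X@[(1,1)]: h0:-1[(0,1)]-1* h1:-1[(1,0)]-1
p2 O@[(0,1)]: h1:-1[(0,0)]+1*
p3 X@[(0,0)] terminal -1; root [(1,1)] d7

PV length from [(1,1)]: 2 plies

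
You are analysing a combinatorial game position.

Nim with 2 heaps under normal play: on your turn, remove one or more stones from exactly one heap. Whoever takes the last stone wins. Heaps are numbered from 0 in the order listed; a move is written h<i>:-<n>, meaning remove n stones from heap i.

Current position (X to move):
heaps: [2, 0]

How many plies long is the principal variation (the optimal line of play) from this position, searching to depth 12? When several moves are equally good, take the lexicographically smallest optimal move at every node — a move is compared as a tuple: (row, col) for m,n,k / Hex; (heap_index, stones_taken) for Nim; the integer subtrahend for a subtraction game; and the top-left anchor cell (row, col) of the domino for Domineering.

PV length from [(2,0)]: 1 ply

p1 X@[(2,0)]: h0:-1[(1,0)]-1 h0:-2[(0,0)]+1*
p2 O@[(0,0)] terminal -1; root [(2,0)] d12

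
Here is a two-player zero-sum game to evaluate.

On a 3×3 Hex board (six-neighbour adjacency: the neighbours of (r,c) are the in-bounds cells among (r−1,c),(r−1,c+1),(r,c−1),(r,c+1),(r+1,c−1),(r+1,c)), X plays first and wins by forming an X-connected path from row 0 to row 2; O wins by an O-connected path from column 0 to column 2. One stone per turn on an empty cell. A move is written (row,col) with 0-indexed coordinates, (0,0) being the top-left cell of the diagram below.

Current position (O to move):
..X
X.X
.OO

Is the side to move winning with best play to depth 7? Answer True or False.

ply 1, O at ..X/X.X/.OO | (0,0)=-1→O.X/X.X/.OO; (0,1)=-1→.OX/X.X/.OO; (1,1)=-1→..X/XOX/.OO; (2,0)=+1→..X/X.X/OOO*
ply 2: ..X/X.X/OOO is terminal -1 (X); from ..X/X.X/.OO depth 7

O winning at [..X/X.X/.OO]: True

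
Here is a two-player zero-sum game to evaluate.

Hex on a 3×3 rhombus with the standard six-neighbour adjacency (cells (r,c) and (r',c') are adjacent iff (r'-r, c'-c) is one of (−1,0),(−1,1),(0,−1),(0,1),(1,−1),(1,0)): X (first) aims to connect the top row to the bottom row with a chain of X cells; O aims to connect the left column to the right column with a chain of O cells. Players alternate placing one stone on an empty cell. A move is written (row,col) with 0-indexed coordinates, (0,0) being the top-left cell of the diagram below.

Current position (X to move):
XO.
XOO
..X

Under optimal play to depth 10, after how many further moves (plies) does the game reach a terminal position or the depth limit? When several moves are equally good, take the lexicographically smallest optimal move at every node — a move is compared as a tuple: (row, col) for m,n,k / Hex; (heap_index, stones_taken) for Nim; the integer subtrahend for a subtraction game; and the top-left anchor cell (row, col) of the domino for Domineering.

PV length from [XO./XOO/..X]: 1 ply

[XO./XOO/..X] X move#1: (0,2):-1/XOX/XOO/..X, (2,0):+1/XO./XOO/X.X*, (2,1):-1/XO./XOO/.XX
[XO./XOO/X.X] end (terminal -1, O#2); searched XO./XOO/..X to 10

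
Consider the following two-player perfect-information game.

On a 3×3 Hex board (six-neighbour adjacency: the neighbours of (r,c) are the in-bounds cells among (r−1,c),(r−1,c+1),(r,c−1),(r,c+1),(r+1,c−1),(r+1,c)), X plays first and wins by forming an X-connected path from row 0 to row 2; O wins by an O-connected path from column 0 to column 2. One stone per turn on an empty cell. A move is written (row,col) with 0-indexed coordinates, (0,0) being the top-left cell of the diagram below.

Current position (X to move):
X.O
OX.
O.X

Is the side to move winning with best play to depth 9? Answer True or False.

X winning at [X.O/OX./O.X]: True

[X.O/OX./O.X] X move#1: (0,1):+1/XXO/OX./O.X*, (1,2):-1/X.O/OXX/O.X, (2,1):-1/X.O/OX./OXX
[XXO/OX./O.X] O move#2: (1,2):-1/XXO/OXO/O.X*, (2,1):-1/XXO/OX./OOX
[XXO/OXO/O.X] X move#3: (2,1):+1/XXO/OXO/OXX*
[XXO/OXO/OXX] end (terminal -1, O#4); searched X.O/OX./O.X to 9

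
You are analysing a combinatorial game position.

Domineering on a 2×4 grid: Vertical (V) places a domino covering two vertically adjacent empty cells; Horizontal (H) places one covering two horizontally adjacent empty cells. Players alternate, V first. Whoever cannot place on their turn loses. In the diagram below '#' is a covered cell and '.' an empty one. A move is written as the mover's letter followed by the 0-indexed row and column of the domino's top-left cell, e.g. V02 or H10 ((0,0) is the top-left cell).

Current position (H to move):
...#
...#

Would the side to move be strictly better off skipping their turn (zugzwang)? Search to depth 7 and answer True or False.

[...#/...#] H move#1: H00:+1/##.#/...#*, H01:+1/.###/...#, H10:+1/...#/##.#, H11:+1/...#/.###
[##.#/...#] V move#2: V02:-1/####/..##*
[####/..##] H move#3: H10:+1/####/####*
[####/####] end (terminal -1, V#4); searched ...#/...# to 7
suppose H passes — search the same position with V to move:
pass> [...#/...#] V move#1: V00:-1/#..#/#..#, V01:+1/.#.#/.#.#*, V02:-1/..##/..##
pass> [.#.#/.#.#] end (terminal -1, H#2); searched ...#/...# to 7
for H: play +1, pass -1

zugzwang(...#/...#, H) = False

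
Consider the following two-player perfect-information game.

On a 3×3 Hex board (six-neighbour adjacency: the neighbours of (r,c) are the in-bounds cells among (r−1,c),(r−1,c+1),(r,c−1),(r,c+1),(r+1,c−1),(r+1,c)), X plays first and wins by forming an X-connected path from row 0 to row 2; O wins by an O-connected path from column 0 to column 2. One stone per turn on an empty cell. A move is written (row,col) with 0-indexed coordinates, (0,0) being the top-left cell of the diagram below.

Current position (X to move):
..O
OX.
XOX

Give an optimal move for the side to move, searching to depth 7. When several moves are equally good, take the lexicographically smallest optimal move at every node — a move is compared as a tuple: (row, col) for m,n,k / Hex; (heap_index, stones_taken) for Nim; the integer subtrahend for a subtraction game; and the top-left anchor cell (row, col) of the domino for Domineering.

X's best at [..O/OX./XOX]: (0,1)

[..O/OX./XOX] X move#1: (0,0):-1/X.O/OX./XOX, (0,1):+1/.XO/OX./XOX*, (1,2):-1/..O/OXX/XOX
[.XO/OX./XOX] end (terminal -1, O#2); searched ..O/OX./XOX to 7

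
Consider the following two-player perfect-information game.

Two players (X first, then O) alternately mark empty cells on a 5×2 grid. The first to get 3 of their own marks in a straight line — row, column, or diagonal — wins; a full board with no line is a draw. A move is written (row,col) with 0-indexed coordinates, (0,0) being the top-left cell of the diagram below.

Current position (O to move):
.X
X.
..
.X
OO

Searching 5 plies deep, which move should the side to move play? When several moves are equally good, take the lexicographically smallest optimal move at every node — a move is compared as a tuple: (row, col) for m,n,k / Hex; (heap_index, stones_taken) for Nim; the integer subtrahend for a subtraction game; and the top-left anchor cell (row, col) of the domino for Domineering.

O's best at [.X/X./../.X/OO]: (0,0)

ply 1, O at .X/X./../.X/OO | (0,0)=+0→OX/X./../.X/OO*; (1,1)=-1→.X/XO/../.X/OO; (2,0)=+0→.X/X./O./.X/OO; (2,1)=-1→.X/X./.O/.X/OO; (3,0)=+0→.X/X./../OX/OO
ply 2, X at OX/X./../.X/OO | (1,1)=+0→OX/XX/../.X/OO*; (2,0)=+0→OX/X./X./.X/OO; (2,1)=+0→OX/X./.X/.X/OO; (3,0)=+0→OX/X./../XX/OO
ply 3, O at OX/XX/../.X/OO | (2,0)=-1→OX/XX/O./.X/OO; (2,1)=+0→OX/XX/.O/.X/OO*; (3,0)=-1→OX/XX/../OX/OO
ply 4, X at OX/XX/.O/.X/OO | (2,0)=+0→OX/XX/XO/.X/OO*; (3,0)=+0→OX/XX/.O/XX/OO
ply 5, O at OX/XX/XO/.X/OO | (3,0)=+0→OX/XX/XO/OX/OO*
ply 6: OX/XX/XO/OX/OO is terminal +0 (X); from .X/X./../.X/OO depth 5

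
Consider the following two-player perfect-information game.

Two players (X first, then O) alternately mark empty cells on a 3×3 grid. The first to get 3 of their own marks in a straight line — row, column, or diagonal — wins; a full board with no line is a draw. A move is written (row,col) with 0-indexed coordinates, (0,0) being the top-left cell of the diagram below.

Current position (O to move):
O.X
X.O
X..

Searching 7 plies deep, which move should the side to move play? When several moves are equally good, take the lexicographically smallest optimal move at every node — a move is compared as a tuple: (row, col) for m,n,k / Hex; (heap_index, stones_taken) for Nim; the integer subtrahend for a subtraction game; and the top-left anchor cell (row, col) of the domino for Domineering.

ply 1, O at O.X/X.O/X.. | (0,1)=-1→OOX/X.O/X..; (1,1)=+0→O.X/XOO/X..*; (2,1)=-1→O.X/X.O/XO.; (2,2)=-1→O.X/X.O/X.O
ply 2, X at O.X/XOO/X.. | (0,1)=-1→OXX/XOO/X..; (2,1)=-1→O.X/XOO/XX.; (2,2)=+0→O.X/XOO/X.X*
ply 3, O at O.X/XOO/X.X | (0,1)=-1→OOX/XOO/X.X; (2,1)=+0→O.X/XOO/XOX*
ply 4, X at O.X/XOO/XOX | (0,1)=+0→OXX/XOO/XOX*
ply 5: OXX/XOO/XOX is terminal +0 (O); from O.X/X.O/X.. depth 7

O's best at [O.X/X.O/X..]: (1,1)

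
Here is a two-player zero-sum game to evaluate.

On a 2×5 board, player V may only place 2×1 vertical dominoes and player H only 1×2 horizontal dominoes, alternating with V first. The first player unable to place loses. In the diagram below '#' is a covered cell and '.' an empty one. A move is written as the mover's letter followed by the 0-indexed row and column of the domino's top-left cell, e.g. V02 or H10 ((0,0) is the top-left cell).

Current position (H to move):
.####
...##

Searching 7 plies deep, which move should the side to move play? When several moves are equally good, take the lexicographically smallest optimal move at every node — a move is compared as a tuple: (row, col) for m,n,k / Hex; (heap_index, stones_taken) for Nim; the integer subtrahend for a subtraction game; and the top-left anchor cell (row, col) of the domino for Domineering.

H's best at [.####/...##]: H10

p1 H@[.####/...##]: H10[.####/##.##]+1* H11[.####/.####]-1
p2 V@[.####/##.##] terminal -1; root [.####/...##] d7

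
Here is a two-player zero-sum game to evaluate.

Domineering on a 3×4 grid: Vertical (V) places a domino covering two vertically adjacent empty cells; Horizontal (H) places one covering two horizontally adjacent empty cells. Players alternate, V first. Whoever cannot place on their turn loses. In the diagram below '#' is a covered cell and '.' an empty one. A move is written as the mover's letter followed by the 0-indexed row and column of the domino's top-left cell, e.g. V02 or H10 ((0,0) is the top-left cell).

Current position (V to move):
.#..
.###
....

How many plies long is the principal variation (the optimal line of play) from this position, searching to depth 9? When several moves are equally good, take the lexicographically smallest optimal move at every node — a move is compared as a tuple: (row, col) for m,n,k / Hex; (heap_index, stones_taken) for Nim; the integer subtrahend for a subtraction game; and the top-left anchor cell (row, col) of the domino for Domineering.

[.#../.###/....] V move#1: V00:-1/##../####/....*, V10:-1/.#../####/#...
[##../####/....] H move#2: H02:+1/####/####/....*, H20:+1/##../####/##.., H21:+1/##../####/.##., H22:+1/##../####/..##
[####/####/....] end (terminal -1, V#3); searched .#../.###/.... to 9

PV length from [.#../.###/....]: 2 plies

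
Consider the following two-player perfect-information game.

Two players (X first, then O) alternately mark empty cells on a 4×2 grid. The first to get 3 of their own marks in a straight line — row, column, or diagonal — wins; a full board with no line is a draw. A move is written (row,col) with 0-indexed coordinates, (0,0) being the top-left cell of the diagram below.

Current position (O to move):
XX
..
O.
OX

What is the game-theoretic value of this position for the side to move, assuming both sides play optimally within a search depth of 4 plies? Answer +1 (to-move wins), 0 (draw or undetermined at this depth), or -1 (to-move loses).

ply 1, O at XX/../O./OX | (1,0)=+1→XX/O./O./OX*; (1,1)=+0→XX/.O/O./OX; (2,1)=+0→XX/../OO/OX
ply 2: XX/O./O./OX is terminal -1 (X); from XX/../O./OX depth 4

value(XX/../O./OX, O) = +1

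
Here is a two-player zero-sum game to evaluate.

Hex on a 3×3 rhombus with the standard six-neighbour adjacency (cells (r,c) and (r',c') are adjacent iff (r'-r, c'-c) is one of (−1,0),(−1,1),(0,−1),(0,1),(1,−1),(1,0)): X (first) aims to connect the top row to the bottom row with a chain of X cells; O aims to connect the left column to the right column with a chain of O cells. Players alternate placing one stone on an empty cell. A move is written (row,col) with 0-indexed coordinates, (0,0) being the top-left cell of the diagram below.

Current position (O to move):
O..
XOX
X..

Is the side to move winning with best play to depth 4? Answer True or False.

O winning at [O../XOX/X..]: False

[O../XOX/X..] O move#1: (0,1):-1/OO./XOX/X..*, (0,2):-1/O.O/XOX/X.., (2,1):-1/O../XOX/XO., (2,2):-1/O../XOX/X.O
[OO./XOX/X..] X move#2: (0,2):+1/OOX/XOX/X..*, (2,1):-1/OO./XOX/XX., (2,2):-1/OO./XOX/X.X
[OOX/XOX/X..] O move#3: (2,1):-1/OOX/XOX/XO.*, (2,2):-1/OOX/XOX/X.O
[OOX/XOX/XO.] X move#4: (2,2):+1/OOX/XOX/XOX*
[OOX/XOX/XOX] end (terminal -1, O#5); searched O../XOX/X.. to 4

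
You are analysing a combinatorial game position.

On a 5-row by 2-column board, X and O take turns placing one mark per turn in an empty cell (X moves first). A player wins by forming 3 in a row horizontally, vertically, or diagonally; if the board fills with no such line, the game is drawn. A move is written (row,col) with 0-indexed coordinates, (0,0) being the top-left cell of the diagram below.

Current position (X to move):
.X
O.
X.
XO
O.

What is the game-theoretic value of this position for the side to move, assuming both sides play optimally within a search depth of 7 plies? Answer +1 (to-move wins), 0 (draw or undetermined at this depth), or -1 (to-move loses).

value(.X/O./X./XO/O., X) = 0

p1 X@[.X/O./X./XO/O.]: (0,0)[XX/O./X./XO/O.]-1 (1,1)[.X/OX/X./XO/O.]+0* (2,1)[.X/O./XX/XO/O.]+0 (4,1)[.X/O./X./XO/OX]+0
p2 O@[.X/OX/X./XO/O.]: (0,0)[OX/OX/X./XO/O.]-1 (2,1)[.X/OX/XO/XO/O.]+0* (4,1)[.X/OX/X./XO/OO]-1
p3 X@[.X/OX/XO/XO/O.]: (0,0)[XX/OX/XO/XO/O.]-1 (4,1)[.X/OX/XO/XO/OX]+0*
p4 O@[.X/OX/XO/XO/OX]: (0,0)[OX/OX/XO/XO/OX]+0*
p5 X@[OX/OX/XO/XO/OX] terminal +0; root [.X/O./X./XO/O.] d7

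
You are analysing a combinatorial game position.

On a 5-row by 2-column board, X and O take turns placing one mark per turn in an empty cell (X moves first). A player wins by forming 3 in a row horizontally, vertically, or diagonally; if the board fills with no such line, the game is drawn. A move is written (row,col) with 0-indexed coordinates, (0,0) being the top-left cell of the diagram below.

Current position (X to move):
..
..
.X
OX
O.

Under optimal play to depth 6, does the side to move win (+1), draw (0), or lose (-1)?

value(../../.X/OX/O., X) = +1

ply 1, X at ../../.X/OX/O. | (0,0)=-1→X./../.X/OX/O.; (0,1)=-1→.X/../.X/OX/O.; (1,0)=-1→../X./.X/OX/O.; (1,1)=+1→../.X/.X/OX/O.*; (2,0)=+1→../../XX/OX/O.; (4,1)=+1→../../.X/OX/OX
ply 2: ../.X/.X/OX/O. is terminal -1 (O); from ../../.X/OX/O. depth 6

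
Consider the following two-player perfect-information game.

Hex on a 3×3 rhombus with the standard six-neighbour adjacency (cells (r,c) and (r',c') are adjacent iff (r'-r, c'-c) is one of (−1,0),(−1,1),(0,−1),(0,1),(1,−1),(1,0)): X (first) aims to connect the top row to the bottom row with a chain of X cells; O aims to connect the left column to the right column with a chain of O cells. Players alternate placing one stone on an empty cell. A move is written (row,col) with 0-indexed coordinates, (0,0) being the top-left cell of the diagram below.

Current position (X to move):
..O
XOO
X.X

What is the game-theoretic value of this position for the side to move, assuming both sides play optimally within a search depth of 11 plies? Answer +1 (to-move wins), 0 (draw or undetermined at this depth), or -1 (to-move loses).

value(..O/XOO/X.X, X) = +1

ply 1, X at ..O/XOO/X.X | (0,0)=+1→X.O/XOO/X.X*; (0,1)=+1→.XO/XOO/X.X; (2,1)=+1→..O/XOO/XXX
ply 2: X.O/XOO/X.X is terminal -1 (O); from ..O/XOO/X.X depth 11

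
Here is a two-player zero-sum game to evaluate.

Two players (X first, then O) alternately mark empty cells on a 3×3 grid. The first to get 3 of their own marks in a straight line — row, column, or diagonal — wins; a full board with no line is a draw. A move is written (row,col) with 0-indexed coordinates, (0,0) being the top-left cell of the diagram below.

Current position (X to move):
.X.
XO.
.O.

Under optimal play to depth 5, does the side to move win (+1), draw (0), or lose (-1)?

value(.X./XO./.O., X) = +1

ply 1, X at .X./XO./.O. | (0,0)=+1→XX./XO./.O.*; (0,2)=+0→.XX/XO./.O.; (1,2)=-1→.X./XOX/.O.; (2,0)=+0→.X./XO./XO.; (2,2)=+0→.X./XO./.OX
ply 2, O at XX./XO./.O. | (0,2)=-1→XXO/XO./.O.*; (1,2)=-1→XX./XOO/.O.; (2,0)=-1→XX./XO./OO.; (2,2)=-1→XX./XO./.OO
ply 3, X at XXO/XO./.O. | (1,2)=-1→XXO/XOX/.O.; (2,0)=+1→XXO/XO./XO.*; (2,2)=-1→XXO/XO./.OX
ply 4: XXO/XO./XO. is terminal -1 (O); from .X./XO./.O. depth 5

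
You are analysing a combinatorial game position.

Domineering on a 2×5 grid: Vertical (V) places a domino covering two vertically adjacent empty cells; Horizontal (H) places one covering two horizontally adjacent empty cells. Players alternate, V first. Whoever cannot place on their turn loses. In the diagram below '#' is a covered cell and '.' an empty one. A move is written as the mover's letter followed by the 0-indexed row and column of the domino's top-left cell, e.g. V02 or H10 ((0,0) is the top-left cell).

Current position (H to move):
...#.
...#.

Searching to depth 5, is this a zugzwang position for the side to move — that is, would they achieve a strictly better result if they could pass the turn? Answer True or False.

p1 H@[...#./...#.]: H00[##.#./...#.]-1* H01[.###./...#.]-1 H10[...#./##.#.]-1 H11[...#./.###.]-1
p2 V@[##.#./...#.]: V02[####./..##.]+1* V04[##.##/...##]-1
p3 H@[####./..##.]: H10[####./####.]-1*
p4 V@[####./####.]: V04[#####/#####]+1*
p5 H@[#####/#####] terminal -1; root [...#./...#.] d5
if H skipped the turn, V would face:
~ p1 V@[...#./...#.]: V00[#..#./#..#.]-1 V01[.#.#./.#.#.]+1* V02[..##./..##.]-1 V04[...##/...##]-1
~ p2 H@[.#.#./.#.#.] terminal -1; root [...#./...#.] d5
compare (H): move=-1 vs pass=-1

zugzwang(...#./...#., H) = False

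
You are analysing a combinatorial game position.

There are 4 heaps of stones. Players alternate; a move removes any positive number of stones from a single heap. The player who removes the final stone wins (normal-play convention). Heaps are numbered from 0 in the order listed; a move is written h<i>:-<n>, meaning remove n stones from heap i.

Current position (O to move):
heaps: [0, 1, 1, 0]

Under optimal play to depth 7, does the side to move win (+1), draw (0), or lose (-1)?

value((0,1,1,0), O) = -1

[(0,1,1,0)] O move#1: h1:-1:-1/(0,0,1,0)*, h2:-1:-1/(0,1,0,0)
[(0,0,1,0)] X move#2: h2:-1:+1/(0,0,0,0)*
[(0,0,0,0)] end (terminal -1, O#3); searched (0,1,1,0) to 7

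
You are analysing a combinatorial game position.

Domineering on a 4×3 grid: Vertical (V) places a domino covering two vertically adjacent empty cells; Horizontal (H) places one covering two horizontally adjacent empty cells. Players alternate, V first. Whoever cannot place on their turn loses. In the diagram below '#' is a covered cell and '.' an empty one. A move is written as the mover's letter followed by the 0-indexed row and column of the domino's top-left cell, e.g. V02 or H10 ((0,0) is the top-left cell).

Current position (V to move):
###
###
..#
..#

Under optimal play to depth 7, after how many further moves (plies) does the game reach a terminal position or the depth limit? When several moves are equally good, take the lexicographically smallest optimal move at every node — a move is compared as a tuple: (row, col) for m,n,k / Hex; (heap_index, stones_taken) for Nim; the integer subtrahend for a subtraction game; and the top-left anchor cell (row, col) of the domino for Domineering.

p1 V@[###/###/..#/..#]: V20[###/###/#.#/#.#]+1* V21[###/###/.##/.##]+1
p2 H@[###/###/#.#/#.#] terminal -1; root [###/###/..#/..#] d7

PV length from [###/###/..#/..#]: 1 ply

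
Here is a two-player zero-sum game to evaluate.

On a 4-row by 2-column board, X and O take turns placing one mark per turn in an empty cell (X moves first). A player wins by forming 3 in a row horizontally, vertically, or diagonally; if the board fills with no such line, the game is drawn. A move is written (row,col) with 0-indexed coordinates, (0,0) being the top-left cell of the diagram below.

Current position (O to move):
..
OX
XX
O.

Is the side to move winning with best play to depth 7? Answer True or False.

ply 1, O at ../OX/XX/O. | (0,0)=-1→O./OX/XX/O.*; (0,1)=-1→.O/OX/XX/O.; (3,1)=-1→../OX/XX/OO
ply 2, X at O./OX/XX/O. | (0,1)=+1→OX/OX/XX/O.*; (3,1)=+1→O./OX/XX/OX
ply 3: OX/OX/XX/O. is terminal -1 (O); from ../OX/XX/O. depth 7

O winning at [../OX/XX/O.]: False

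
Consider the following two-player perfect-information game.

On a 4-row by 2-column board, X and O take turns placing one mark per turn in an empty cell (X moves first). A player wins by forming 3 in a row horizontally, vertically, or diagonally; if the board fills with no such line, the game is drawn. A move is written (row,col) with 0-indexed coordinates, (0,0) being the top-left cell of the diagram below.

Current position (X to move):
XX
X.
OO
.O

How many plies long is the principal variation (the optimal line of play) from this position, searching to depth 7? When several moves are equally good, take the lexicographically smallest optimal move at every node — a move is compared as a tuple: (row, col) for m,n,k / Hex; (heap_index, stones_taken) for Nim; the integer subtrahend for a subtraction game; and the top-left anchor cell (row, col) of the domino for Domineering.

ply 1, X at XX/X./OO/.O | (1,1)=+0→XX/XX/OO/.O*; (3,0)=-1→XX/X./OO/XO
ply 2, O at XX/XX/OO/.O | (3,0)=+0→XX/XX/OO/OO*
ply 3: XX/XX/OO/OO is terminal +0 (X); from XX/X./OO/.O depth 7

PV length from [XX/X./OO/.O]: 2 plies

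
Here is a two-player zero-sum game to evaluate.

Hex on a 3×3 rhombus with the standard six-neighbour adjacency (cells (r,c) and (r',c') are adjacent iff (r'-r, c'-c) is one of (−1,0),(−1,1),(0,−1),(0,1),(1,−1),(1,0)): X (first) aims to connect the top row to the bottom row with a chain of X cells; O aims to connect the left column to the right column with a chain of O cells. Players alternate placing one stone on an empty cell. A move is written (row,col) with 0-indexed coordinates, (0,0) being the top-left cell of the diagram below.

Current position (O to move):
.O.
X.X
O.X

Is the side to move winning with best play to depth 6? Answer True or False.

O winning at [.O./X.X/O.X]: True

p1 O@[.O./X.X/O.X]: (0,0)[OO./X.X/O.X]-1 (0,2)[.OO/X.X/O.X]+1* (1,1)[.O./XOX/O.X]-1 (2,1)[.O./X.X/OOX]-1
p2 X@[.OO/X.X/O.X]: (0,0)[XOO/X.X/O.X]-1* (1,1)[.OO/XXX/O.X]-1 (2,1)[.OO/X.X/OXX]-1
p3 O@[XOO/X.X/O.X]: (1,1)[XOO/XOX/O.X]+1* (2,1)[XOO/X.X/OOX]-1
p4 X@[XOO/XOX/O.X] terminal -1; root [.O./X.X/O.X] d6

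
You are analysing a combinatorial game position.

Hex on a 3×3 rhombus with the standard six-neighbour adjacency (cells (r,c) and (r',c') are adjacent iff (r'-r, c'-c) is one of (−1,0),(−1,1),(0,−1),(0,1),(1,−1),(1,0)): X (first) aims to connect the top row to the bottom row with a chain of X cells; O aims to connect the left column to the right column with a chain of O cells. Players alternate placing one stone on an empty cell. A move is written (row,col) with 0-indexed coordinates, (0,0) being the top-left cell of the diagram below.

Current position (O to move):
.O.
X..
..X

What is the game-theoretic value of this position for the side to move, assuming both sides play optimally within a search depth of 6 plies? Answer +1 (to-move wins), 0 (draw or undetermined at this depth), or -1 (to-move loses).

value(.O./X../..X, O) = +1

ply 1, O at .O./X../..X | (0,0)=-1→OO./X../..X; (0,2)=-1→.OO/X../..X; (1,1)=+1→.O./XO./..X*; (1,2)=-1→.O./X.O/..X; (2,0)=-1→.O./X../O.X; (2,1)=-1→.O./X../.OX
ply 2, X at .O./XO./..X | (0,0)=-1→XO./XO./..X*; (0,2)=-1→.OX/XO./..X; (1,2)=-1→.O./XOX/..X; (2,0)=-1→.O./XO./X.X; (2,1)=-1→.O./XO./.XX
ply 3, O at XO./XO./..X | (0,2)=-1→XOO/XO./..X; (1,2)=-1→XO./XOO/..X; (2,0)=+1→XO./XO./O.X*; (2,1)=-1→XO./XO./.OX
ply 4, X at XO./XO./O.X | (0,2)=-1→XOX/XO./O.X*; (1,2)=-1→XO./XOX/O.X; (2,1)=-1→XO./XO./OXX
ply 5, O at XOX/XO./O.X | (1,2)=+1→XOX/XOO/O.X*; (2,1)=-1→XOX/XO./OOX
ply 6: XOX/XOO/O.X is terminal -1 (X); from .O./X../..X depth 6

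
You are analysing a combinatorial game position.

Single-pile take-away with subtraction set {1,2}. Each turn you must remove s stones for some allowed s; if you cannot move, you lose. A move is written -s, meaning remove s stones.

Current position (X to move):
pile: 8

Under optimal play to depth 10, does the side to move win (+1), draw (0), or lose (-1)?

p1 X@[8]: -1[7]-1 -2[6]+1*
p2 O@[6]: -1[5]-1* -2[4]-1
p3 X@[5]: -1[4]-1 -2[3]+1*
p4 O@[3]: -1[2]-1* -2[1]-1
p5 X@[2]: -1[1]-1 -2[0]+1*
p6 O@[0] terminal -1; root [8] d10

value(8, X) = +1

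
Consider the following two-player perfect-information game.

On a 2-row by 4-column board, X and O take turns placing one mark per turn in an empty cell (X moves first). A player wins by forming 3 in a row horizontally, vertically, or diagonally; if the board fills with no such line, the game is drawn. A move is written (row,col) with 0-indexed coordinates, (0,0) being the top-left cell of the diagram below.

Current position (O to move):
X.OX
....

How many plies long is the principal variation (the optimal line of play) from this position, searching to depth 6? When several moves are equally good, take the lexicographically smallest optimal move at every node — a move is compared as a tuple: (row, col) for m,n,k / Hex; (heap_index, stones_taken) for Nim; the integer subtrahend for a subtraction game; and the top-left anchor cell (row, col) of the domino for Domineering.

PV length from [X.OX/....]: 5 plies

p1 O@[X.OX/....]: (0,1)[XOOX/....]+0* (1,0)[X.OX/O...]+0 (1,1)[X.OX/.O..]+0 (1,2)[X.OX/..O.]+0 (1,3)[X.OX/...O]+0
p2 X@[XOOX/....]: (1,0)[XOOX/X...]+0* (1,1)[XOOX/.X..]+0 (1,2)[XOOX/..X.]+0 (1,3)[XOOX/...X]+0
p3 O@[XOOX/X...]: (1,1)[XOOX/XO..]+0* (1,2)[XOOX/X.O.]+0 (1,3)[XOOX/X..O]+0
p4 X@[XOOX/XO..]: (1,2)[XOOX/XOX.]+0* (1,3)[XOOX/XO.X]+0
p5 O@[XOOX/XOX.]: (1,3)[XOOX/XOXO]+0*
p6 X@[XOOX/XOXO] terminal +0; root [X.OX/....] d6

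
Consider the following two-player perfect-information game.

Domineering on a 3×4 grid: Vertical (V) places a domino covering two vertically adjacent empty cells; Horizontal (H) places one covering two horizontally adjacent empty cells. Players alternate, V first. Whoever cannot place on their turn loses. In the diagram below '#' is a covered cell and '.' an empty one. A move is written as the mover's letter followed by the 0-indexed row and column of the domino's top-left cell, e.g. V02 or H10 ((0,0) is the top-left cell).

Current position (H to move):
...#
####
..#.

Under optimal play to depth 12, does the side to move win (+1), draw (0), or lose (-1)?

[...#/####/..#.] H move#1: H00:+1/##.#/####/..#.*, H01:+1/.###/####/..#., H20:+1/...#/####/###.
[##.#/####/..#.] end (terminal -1, V#2); searched ...#/####/..#. to 12

value(...#/####/..#., H) = +1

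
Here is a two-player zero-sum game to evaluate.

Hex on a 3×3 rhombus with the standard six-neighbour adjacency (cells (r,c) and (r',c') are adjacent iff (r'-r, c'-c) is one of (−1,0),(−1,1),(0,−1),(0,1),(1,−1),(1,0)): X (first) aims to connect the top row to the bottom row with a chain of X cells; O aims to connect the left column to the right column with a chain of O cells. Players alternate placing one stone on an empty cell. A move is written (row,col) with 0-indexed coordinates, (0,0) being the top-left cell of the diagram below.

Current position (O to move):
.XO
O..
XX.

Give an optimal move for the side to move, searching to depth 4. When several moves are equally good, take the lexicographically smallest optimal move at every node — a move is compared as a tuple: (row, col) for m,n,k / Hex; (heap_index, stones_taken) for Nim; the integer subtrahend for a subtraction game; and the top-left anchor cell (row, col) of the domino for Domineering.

[.XO/O../XX.] O move#1: (0,0):-1/OXO/O../XX., (1,1):+1/.XO/OO./XX.*, (1,2):-1/.XO/O.O/XX., (2,2):-1/.XO/O../XXO
[.XO/OO./XX.] end (terminal -1, X#2); searched .XO/O../XX. to 4

O's best at [.XO/O../XX.]: (1,1)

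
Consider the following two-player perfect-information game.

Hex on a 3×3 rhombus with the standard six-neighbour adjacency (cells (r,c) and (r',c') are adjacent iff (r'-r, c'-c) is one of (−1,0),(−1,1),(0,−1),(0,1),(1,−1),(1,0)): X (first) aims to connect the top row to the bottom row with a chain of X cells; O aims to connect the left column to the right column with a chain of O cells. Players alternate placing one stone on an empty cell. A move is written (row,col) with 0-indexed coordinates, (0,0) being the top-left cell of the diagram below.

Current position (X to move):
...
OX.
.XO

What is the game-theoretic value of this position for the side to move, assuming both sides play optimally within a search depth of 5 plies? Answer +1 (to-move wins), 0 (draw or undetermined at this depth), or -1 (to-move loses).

p1 X@[.../OX./.XO]: (0,0)[X../OX./.XO]+1* (0,1)[.X./OX./.XO]+1 (0,2)[..X/OX./.XO]+1 (1,2)[.../OXX/.XO]+1 (2,0)[.../OX./XXO]+1
p2 O@[X../OX./.XO]: (0,1)[XO./OX./.XO]-1* (0,2)[X.O/OX./.XO]-1 (1,2)[X../OXO/.XO]-1 (2,0)[X../OX./OXO]-1
p3 X@[XO./OX./.XO]: (0,2)[XOX/OX./.XO]+1* (1,2)[XO./OXX/.XO]-1 (2,0)[XO./OX./XXO]-1
p4 O@[XOX/OX./.XO] terminal -1; root [.../OX./.XO] d5

value(.../OX./.XO, X) = +1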